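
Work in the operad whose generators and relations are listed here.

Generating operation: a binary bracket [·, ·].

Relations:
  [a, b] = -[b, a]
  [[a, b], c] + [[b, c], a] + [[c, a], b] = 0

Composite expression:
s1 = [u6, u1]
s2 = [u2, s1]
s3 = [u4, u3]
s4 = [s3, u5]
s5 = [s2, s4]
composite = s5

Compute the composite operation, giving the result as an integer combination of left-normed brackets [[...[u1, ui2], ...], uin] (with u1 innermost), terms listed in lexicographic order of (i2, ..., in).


A multilinear Lie element is pinned by u1-initial words (u1 innermost).
Composite bracket: [[u2, [u6, u1]], [[u4, u3], u5]]
Expanding via [a, b] = ab - ba: 32 signed words (2^5 = 32).
Words beginning with u1 determine it all:
  u1u6u2u3u4u5 appears with sign -1, giving the term -[[[[[u1, u6], u2], u3], u4], u5]
  u1u6u2u4u3u5 appears with sign +1, giving the term +[[[[[u1, u6], u2], u4], u3], u5]
  u1u6u2u5u3u4 appears with sign +1, giving the term +[[[[[u1, u6], u2], u5], u3], u4]
  u1u6u2u5u4u3 appears with sign -1, giving the term -[[[[[u1, u6], u2], u5], u4], u3]

-[[[[[u1, u6], u2], u3], u4], u5] + [[[[[u1, u6], u2], u4], u3], u5] + [[[[[u1, u6], u2], u5], u3], u4] - [[[[[u1, u6], u2], u5], u4], u3]


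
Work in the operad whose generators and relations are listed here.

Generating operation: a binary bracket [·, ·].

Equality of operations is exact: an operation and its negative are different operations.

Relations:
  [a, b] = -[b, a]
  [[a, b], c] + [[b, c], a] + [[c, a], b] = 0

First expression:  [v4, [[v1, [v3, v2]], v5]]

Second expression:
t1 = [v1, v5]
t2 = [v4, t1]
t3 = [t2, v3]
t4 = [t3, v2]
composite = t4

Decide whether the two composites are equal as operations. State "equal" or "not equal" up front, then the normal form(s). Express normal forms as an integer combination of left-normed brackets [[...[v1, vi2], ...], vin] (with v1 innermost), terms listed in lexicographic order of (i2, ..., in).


not equal: they reduce to [[[[v1, v2], v3], v5], v4] - [[[[v1, v3], v2], v5], v4] and -[[[[v1, v5], v4], v3], v2]

Reducing the first expression gives [[[[v1, v2], v3], v5], v4] - [[[[v1, v3], v2], v5], v4]
Reducing the second expression gives -[[[[v1, v5], v4], v3], v2]
The forms do not match — not equal.


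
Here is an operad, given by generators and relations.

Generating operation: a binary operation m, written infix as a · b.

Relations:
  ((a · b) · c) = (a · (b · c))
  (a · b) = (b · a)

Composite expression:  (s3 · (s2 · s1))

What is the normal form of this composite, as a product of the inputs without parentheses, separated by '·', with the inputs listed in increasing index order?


Key point: m commutes, so take the s-inputs in any fixed order.
(s2 · s1) collapses to s2 · s1
(s3 · (s2 · s1)) collapses to s3 · s2 · s1
sorting the factors by input index: s1 · s2 · s3

s1 · s2 · s3


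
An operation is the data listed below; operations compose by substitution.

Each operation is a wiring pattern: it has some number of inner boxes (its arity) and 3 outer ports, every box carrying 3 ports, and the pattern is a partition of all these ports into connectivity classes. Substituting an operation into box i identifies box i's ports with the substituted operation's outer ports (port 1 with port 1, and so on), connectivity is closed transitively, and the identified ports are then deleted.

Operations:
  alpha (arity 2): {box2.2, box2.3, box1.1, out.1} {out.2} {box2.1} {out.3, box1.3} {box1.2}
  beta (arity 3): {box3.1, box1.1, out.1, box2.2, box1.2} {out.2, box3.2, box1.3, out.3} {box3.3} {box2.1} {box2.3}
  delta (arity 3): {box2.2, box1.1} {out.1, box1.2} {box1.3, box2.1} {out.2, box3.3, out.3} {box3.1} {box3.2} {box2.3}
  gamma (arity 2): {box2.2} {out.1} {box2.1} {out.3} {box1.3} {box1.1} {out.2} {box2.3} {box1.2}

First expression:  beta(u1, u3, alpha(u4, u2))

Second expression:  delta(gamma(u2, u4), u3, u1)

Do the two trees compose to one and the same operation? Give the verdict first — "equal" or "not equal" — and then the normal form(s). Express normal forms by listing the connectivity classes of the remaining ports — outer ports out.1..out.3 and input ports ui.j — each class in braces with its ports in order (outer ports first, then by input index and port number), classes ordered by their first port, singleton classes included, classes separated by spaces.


not equal; the first gives {out.1, u1.1, u1.2, u2.2, u2.3, u3.2, u4.1} {out.2, out.3, u1.3} {u2.1} {u3.1} {u3.3} {u4.2} {u4.3} and the second {out.1} {out.2, out.3, u1.3} {u1.1} {u1.2} {u2.1} {u2.2} {u2.3} {u3.1} {u3.2} {u3.3} {u4.1} {u4.2} {u4.3}


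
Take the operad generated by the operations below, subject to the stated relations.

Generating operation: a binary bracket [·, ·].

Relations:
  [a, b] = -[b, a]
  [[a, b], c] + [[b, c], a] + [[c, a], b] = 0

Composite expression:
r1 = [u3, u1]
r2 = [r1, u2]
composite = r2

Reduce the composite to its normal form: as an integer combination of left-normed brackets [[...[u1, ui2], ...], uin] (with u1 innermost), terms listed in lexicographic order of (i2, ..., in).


Expand each bracket as ab - ba; the u1-initial words give the coefficients.
Composite bracket: [[u3, u1], u2]
The bracket unfolds into 4 signed words via [a, b] = ab - ba (2^2 = 4).
Keep just the words that open with u1:
  u1u3u2 (sign -1) contributes -[[u1, u3], u2]

-[[u1, u3], u2]


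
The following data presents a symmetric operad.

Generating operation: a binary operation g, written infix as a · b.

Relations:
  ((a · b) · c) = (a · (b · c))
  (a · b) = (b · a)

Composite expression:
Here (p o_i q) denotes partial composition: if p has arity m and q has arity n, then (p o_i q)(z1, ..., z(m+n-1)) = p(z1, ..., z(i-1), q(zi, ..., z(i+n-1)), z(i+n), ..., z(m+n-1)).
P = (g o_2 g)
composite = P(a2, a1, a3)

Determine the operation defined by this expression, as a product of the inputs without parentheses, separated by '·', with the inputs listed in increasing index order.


a1 · a2 · a3

Reordering under g is free, so list the a-inputs canonically.
(a1 · a3) unparenthesizes to a1 · a3
(a2 · (a1 · a3)) unparenthesizes to a2 · a1 · a3
the factors in increasing index order: a1 · a2 · a3


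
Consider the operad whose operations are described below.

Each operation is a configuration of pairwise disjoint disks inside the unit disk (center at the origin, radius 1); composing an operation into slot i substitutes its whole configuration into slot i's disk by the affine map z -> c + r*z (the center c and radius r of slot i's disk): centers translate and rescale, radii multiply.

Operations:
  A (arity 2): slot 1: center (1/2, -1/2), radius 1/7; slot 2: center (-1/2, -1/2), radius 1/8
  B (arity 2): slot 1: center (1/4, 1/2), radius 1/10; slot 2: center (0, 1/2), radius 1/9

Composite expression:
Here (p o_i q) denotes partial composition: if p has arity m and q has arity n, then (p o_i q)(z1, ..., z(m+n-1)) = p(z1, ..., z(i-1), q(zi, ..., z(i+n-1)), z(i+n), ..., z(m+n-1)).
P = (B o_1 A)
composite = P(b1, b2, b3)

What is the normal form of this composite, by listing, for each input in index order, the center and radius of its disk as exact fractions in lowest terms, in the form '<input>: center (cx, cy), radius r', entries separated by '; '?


b1: center (3/10, 9/20), radius 1/70; b2: center (1/5, 9/20), radius 1/80; b3: center (0, 1/2), radius 1/9


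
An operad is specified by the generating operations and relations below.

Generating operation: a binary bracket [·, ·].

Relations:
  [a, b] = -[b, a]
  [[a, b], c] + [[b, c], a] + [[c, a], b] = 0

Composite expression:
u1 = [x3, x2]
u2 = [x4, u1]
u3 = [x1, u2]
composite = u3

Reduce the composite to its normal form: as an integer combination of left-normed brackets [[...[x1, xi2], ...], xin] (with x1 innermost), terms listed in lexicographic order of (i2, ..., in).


Antisymmetry and Jacobi reduce to x1-anchored left-normed brackets.
Composite bracket: [x1, [x4, [x3, x2]]]
The bracket unfolds into 8 signed words via [a, b] = ab - ba (2^3 = 8).
Words beginning with x1 determine it all:
  word x1x2x3x4 has sign +1, contributing +[[[x1, x2], x3], x4]
  word x1x3x2x4 has sign -1, contributing -[[[x1, x3], x2], x4]
  word x1x4x2x3 has sign -1, contributing -[[[x1, x4], x2], x3]
  word x1x4x3x2 has sign +1, contributing +[[[x1, x4], x3], x2]

[[[x1, x2], x3], x4] - [[[x1, x3], x2], x4] - [[[x1, x4], x2], x3] + [[[x1, x4], x3], x2]


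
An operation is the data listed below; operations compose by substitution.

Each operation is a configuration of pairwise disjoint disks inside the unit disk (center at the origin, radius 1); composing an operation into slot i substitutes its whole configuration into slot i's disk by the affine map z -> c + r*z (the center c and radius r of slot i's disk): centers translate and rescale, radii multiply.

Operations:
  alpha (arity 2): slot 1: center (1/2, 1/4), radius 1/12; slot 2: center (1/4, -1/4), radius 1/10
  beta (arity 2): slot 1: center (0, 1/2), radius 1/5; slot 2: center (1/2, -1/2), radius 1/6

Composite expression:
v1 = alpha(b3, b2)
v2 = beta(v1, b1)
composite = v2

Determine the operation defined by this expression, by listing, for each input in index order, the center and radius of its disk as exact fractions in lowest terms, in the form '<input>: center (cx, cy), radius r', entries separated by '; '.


Follow each b-input down from beta: c' goes to c + r*c', radius to r*r'.
input b3: composing its 2 substitution steps yields center (1/10, 11/20), radius 1/60
input b2: composing its 2 substitution steps yields center (1/20, 9/20), radius 1/50
input b1: composing its 1 substitution step yields center (1/2, -1/2), radius 1/6

b1: center (1/2, -1/2), radius 1/6; b2: center (1/20, 9/20), radius 1/50; b3: center (1/10, 11/20), radius 1/60


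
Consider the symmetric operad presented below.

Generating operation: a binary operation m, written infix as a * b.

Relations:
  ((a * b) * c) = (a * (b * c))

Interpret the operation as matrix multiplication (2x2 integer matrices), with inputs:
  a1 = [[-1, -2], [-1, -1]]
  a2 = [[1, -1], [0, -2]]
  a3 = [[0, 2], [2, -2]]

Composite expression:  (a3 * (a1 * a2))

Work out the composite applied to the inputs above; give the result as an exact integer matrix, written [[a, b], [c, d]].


[[-2, 6], [0, 4]]

(a1 * a2) = [[-1, 5], [-1, 3]]
(a3 * (a1 * a2)) = [[-2, 6], [0, 4]]


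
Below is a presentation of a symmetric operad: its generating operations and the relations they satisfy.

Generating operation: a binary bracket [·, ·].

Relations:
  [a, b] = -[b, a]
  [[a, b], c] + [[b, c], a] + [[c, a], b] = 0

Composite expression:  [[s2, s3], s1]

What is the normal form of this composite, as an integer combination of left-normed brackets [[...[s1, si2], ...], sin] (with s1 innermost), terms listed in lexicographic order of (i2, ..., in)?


Antisymmetry and Jacobi reduce to s1-anchored left-normed brackets.
Composite bracket: [[s2, s3], s1]
Applying ab - ba throughout gives 4 signed words (2^2 = 4).
Only words starting with s1 matter:
  the word s1s2s3 carries sign -1 and contributes -[[s1, s2], s3]
  the word s1s3s2 carries sign +1 and contributes +[[s1, s3], s2]

-[[s1, s2], s3] + [[s1, s3], s2]


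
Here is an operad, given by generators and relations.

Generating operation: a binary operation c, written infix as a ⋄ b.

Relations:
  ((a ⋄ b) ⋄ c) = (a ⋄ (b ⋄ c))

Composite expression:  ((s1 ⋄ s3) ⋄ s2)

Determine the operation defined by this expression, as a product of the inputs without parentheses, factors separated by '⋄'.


s1 ⋄ s3 ⋄ s2


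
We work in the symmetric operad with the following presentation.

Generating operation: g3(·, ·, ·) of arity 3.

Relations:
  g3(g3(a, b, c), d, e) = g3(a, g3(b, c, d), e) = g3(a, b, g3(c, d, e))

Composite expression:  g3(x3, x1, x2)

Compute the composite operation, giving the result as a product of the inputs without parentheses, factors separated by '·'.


x3 · x1 · x2

Under associativity of g3, the answer is the x's in reading order.
g3(x3, x1, x2) spells out as x3 · x1 · x2


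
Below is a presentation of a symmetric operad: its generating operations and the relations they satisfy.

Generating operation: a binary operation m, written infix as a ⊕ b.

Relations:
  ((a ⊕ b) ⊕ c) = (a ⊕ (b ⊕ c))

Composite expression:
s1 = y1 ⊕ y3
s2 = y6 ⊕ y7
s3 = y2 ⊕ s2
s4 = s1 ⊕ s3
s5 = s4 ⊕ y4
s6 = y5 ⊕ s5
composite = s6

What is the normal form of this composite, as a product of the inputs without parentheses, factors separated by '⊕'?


Under associativity of m, the answer is the y's in reading order.
(y1 ⊕ y3) spells out as y1 ⊕ y3
(y6 ⊕ y7) spells out as y6 ⊕ y7
(y2 ⊕ (y6 ⊕ y7)) spells out as y2 ⊕ y6 ⊕ y7
((y1 ⊕ y3) ⊕ (y2 ⊕ (y6 ⊕ y7))) spells out as y1 ⊕ y3 ⊕ y2 ⊕ y6 ⊕ y7
(((y1 ⊕ y3) ⊕ (y2 ⊕ (y6 ⊕ y7))) ⊕ y4) spells out as y1 ⊕ y3 ⊕ y2 ⊕ y6 ⊕ y7 ⊕ y4
(y5 ⊕ (((y1 ⊕ y3) ⊕ (y2 ⊕ (y6 ⊕ y7))) ⊕ y4)) spells out as y5 ⊕ y1 ⊕ y3 ⊕ y2 ⊕ y6 ⊕ y7 ⊕ y4

y5 ⊕ y1 ⊕ y3 ⊕ y2 ⊕ y6 ⊕ y7 ⊕ y4


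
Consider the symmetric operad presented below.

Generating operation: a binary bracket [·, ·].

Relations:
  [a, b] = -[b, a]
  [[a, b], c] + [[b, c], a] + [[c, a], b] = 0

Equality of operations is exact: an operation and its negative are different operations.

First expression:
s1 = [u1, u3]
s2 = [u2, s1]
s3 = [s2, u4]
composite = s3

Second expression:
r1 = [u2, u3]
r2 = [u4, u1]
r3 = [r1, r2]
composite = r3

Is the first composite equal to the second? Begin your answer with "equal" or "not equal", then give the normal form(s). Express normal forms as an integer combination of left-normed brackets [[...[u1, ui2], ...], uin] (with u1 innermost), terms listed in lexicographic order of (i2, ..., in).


The first expression, normalized: -[[[u1, u3], u2], u4]
The second expression, normalized: [[[u1, u4], u2], u3] - [[[u1, u4], u3], u2]
They disagree, so not equal.

not equal; the first gives -[[[u1, u3], u2], u4] and the second [[[u1, u4], u2], u3] - [[[u1, u4], u3], u2]


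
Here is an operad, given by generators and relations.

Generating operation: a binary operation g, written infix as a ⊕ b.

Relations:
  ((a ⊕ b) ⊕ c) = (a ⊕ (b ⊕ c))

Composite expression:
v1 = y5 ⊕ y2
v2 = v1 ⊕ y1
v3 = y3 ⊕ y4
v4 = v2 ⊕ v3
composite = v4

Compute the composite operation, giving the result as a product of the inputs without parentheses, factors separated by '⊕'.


y5 ⊕ y2 ⊕ y1 ⊕ y3 ⊕ y4

Key point: g is associative — brackets drop, the y-order remains.
(y5 ⊕ y2) spells out as y5 ⊕ y2
((y5 ⊕ y2) ⊕ y1) spells out as y5 ⊕ y2 ⊕ y1
(y3 ⊕ y4) spells out as y3 ⊕ y4
(((y5 ⊕ y2) ⊕ y1) ⊕ (y3 ⊕ y4)) spells out as y5 ⊕ y2 ⊕ y1 ⊕ y3 ⊕ y4


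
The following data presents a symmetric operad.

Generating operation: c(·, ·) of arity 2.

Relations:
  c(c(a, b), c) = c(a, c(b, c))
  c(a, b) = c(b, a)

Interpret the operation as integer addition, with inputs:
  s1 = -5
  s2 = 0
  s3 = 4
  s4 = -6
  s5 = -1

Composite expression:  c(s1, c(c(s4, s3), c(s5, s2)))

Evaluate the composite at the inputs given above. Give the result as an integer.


-8

c(s4, s3) = -2
c(s5, s2) = -1
c(c(s4, s3), c(s5, s2)) = -3
c(s1, c(c(s4, s3), c(s5, s2))) = -8


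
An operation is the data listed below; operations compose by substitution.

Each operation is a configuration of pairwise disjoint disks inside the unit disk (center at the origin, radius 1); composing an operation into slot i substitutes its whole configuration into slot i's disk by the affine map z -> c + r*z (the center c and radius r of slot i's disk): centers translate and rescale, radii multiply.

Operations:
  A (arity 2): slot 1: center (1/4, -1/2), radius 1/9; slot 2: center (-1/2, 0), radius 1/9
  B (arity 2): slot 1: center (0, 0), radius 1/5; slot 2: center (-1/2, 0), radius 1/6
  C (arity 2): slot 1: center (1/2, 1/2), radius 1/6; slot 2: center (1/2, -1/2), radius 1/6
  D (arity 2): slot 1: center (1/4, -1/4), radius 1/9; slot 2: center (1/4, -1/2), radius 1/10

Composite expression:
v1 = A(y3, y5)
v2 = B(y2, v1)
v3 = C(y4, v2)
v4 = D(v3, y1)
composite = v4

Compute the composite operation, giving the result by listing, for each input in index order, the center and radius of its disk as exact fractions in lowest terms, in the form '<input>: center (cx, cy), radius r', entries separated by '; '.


y1: center (1/4, -1/2), radius 1/10; y2: center (11/36, -11/36), radius 1/270; y3: center (385/1296, -199/648), radius 1/2916; y4: center (11/36, -7/36), radius 1/54; y5: center (191/648, -11/36), radius 1/2916

Each y-disk chains the slot maps above it in D; radii multiply.
input y4: applying the 2 nested substitutions gives center (11/36, -7/36), radius 1/54
input y2: applying the 3 nested substitutions gives center (11/36, -11/36), radius 1/270
input y3: applying the 4 nested substitutions gives center (385/1296, -199/648), radius 1/2916
input y5: applying the 4 nested substitutions gives center (191/648, -11/36), radius 1/2916
input y1: applying the 1 nested substitution gives center (1/4, -1/2), radius 1/10


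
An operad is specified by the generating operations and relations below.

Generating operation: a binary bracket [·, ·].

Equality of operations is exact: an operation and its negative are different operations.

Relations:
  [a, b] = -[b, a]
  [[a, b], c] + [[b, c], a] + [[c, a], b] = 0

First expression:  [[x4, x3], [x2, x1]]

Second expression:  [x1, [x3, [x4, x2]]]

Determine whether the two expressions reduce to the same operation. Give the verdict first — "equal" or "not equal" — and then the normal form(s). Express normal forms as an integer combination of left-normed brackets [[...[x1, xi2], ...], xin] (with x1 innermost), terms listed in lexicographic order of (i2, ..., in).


not equal: they reduce to -[[[x1, x2], x3], x4] + [[[x1, x2], x4], x3] and [[[x1, x2], x4], x3] - [[[x1, x3], x2], x4] + [[[x1, x3], x4], x2] - [[[x1, x4], x2], x3]


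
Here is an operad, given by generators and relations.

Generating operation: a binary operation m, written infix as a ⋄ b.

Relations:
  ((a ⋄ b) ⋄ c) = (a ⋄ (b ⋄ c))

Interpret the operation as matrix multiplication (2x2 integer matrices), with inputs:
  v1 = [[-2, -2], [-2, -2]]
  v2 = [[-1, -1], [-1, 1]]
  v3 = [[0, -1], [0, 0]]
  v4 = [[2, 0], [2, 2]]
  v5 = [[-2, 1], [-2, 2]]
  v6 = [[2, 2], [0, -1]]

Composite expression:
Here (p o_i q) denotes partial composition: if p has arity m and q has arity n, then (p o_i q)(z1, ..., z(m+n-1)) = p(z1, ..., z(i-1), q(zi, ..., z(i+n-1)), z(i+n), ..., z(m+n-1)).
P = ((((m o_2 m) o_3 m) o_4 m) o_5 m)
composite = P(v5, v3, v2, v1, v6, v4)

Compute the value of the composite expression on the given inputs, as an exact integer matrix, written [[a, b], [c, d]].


[[0, 0], [0, 0]]

(v6 ⋄ v4) = [[8, 4], [-2, -2]]
(v1 ⋄ (v6 ⋄ v4)) = [[-12, -4], [-12, -4]]
(v2 ⋄ (v1 ⋄ (v6 ⋄ v4))) = [[24, 8], [0, 0]]
(v3 ⋄ (v2 ⋄ (v1 ⋄ (v6 ⋄ v4)))) = [[0, 0], [0, 0]]
(v5 ⋄ (v3 ⋄ (v2 ⋄ (v1 ⋄ (v6 ⋄ v4))))) = [[0, 0], [0, 0]]


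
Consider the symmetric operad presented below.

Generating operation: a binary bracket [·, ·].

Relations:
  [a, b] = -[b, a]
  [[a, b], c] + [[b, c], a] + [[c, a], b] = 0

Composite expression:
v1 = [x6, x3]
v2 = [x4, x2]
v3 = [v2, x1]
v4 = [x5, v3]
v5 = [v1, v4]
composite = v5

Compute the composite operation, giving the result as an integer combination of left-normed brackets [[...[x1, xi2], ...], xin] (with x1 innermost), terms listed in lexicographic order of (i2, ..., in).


-[[[[[x1, x2], x4], x5], x3], x6] + [[[[[x1, x2], x4], x5], x6], x3] + [[[[[x1, x4], x2], x5], x3], x6] - [[[[[x1, x4], x2], x5], x6], x3]

Antisymmetry and Jacobi reduce to x1-anchored left-normed brackets.
Composite bracket: [[x6, x3], [x5, [[x4, x2], x1]]]
Applying ab - ba throughout gives 32 signed words (2^5 = 32).
The x1-initial words carry the normal form:
  x1x2x4x5x3x6 appears with sign -1, giving the term -[[[[[x1, x2], x4], x5], x3], x6]
  x1x2x4x5x6x3 appears with sign +1, giving the term +[[[[[x1, x2], x4], x5], x6], x3]
  x1x4x2x5x3x6 appears with sign +1, giving the term +[[[[[x1, x4], x2], x5], x3], x6]
  x1x4x2x5x6x3 appears with sign -1, giving the term -[[[[[x1, x4], x2], x5], x6], x3]


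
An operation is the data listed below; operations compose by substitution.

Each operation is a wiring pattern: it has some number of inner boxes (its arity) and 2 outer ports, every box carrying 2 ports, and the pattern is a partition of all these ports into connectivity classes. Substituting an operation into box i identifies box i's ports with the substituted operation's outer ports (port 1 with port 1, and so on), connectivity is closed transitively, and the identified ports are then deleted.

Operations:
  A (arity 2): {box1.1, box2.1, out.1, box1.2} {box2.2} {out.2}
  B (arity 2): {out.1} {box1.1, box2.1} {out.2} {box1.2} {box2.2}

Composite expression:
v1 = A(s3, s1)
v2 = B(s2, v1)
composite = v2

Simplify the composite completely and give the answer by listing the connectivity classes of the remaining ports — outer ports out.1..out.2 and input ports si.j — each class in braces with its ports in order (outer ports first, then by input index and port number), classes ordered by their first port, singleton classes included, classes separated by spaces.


{out.1} {out.2} {s1.1, s2.1, s3.1, s3.2} {s1.2} {s2.2}

Connectivity passes through glued B-boundaries; trace each wire chain.
composing A on (s3, s1), with out.j its own outer ports: {out.1, s1.1, s3.1, s3.2} {out.2} {s1.2}
composing B on (s2, s3, s1), with out.j its own outer ports: {out.1} {out.2} {s1.1, s2.1, s3.1, s3.2} {s1.2} {s2.2}


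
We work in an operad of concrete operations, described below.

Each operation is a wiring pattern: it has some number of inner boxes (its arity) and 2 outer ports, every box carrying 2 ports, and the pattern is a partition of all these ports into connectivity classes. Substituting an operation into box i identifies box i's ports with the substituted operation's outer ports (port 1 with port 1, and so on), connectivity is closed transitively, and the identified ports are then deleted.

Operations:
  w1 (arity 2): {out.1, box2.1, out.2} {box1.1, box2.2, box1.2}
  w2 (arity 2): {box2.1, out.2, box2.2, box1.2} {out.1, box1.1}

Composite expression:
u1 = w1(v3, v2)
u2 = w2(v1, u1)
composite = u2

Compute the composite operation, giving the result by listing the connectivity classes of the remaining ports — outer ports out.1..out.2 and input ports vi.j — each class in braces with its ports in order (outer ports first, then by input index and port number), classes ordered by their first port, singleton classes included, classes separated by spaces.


{out.1, v1.1} {out.2, v1.2, v2.1} {v2.2, v3.1, v3.2}


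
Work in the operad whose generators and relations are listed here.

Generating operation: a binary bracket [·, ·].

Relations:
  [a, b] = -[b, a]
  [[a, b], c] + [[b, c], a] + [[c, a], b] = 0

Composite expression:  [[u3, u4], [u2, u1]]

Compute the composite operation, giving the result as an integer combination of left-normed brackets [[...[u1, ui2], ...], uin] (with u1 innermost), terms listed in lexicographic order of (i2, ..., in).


[[[u1, u2], u3], u4] - [[[u1, u2], u4], u3]


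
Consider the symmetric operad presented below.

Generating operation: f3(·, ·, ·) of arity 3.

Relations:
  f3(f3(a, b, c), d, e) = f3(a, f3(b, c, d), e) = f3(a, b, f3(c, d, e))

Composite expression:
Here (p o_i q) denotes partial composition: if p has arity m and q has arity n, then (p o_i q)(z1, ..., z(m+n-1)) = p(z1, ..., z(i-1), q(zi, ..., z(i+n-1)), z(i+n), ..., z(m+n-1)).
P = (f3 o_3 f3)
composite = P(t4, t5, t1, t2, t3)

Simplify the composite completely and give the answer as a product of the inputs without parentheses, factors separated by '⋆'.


Every regrouping of f3 is equal, so read the t-inputs in written order.
f3(t1, t2, t3) flattens to t1 ⋆ t2 ⋆ t3
f3(t4, t5, f3(t1, t2, t3)) flattens to t4 ⋆ t5 ⋆ t1 ⋆ t2 ⋆ t3

t4 ⋆ t5 ⋆ t1 ⋆ t2 ⋆ t3


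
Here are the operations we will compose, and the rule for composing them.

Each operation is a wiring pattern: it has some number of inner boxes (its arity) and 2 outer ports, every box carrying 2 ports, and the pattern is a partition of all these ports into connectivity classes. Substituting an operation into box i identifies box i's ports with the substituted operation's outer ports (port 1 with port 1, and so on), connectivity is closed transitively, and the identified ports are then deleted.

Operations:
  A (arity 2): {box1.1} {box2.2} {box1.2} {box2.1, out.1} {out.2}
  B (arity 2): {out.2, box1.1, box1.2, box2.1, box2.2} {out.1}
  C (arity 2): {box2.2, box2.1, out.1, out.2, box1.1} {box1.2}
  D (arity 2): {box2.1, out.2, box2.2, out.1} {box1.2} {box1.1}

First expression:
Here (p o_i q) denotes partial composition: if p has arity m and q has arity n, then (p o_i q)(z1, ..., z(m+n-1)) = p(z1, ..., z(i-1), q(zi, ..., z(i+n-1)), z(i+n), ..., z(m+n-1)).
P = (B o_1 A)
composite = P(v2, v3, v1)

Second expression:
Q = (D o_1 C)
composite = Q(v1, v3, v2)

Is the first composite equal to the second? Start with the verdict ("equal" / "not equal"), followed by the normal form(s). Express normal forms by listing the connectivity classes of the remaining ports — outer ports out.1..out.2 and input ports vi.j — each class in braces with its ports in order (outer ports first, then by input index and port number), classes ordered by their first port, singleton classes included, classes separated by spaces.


not equal; the first gives {out.1} {out.2, v1.1, v1.2, v3.1} {v2.1} {v2.2} {v3.2} and the second {out.1, out.2, v2.1, v2.2} {v1.1, v3.1, v3.2} {v1.2}

Reducing the first expression gives {out.1} {out.2, v1.1, v1.2, v3.1} {v2.1} {v2.2} {v3.2}
Reducing the second expression gives {out.1, out.2, v2.1, v2.2} {v1.1, v3.1, v3.2} {v1.2}
They disagree, so not equal.


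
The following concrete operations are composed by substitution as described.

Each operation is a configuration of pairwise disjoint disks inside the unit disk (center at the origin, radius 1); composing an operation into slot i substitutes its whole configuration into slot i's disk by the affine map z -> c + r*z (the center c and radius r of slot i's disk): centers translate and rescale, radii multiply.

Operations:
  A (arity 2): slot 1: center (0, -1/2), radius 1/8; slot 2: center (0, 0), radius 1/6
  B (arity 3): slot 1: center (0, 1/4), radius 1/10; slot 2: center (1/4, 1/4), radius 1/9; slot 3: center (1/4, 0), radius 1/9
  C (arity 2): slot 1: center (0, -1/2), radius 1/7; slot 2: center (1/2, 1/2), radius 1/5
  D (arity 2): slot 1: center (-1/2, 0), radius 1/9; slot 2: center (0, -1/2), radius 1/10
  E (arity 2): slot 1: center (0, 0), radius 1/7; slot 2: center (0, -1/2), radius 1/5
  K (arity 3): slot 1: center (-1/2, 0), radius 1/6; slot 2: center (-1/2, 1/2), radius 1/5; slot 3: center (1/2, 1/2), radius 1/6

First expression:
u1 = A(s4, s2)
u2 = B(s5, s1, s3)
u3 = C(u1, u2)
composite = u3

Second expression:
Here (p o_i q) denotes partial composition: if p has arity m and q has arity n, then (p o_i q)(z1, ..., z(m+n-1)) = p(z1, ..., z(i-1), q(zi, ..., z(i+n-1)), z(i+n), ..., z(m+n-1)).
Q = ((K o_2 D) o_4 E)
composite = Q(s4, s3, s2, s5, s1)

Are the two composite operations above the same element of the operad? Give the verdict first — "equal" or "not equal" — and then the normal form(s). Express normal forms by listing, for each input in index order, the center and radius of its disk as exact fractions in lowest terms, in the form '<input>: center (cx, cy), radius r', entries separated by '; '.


not equal — first s1: center (11/20, 11/20), radius 1/45; s2: center (0, -1/2), radius 1/42; s3: center (11/20, 1/2), radius 1/45; s4: center (0, -4/7), radius 1/56; s5: center (1/2, 11/20), radius 1/50, second s1: center (1/2, 5/12), radius 1/30; s2: center (-1/2, 2/5), radius 1/50; s3: center (-3/5, 1/2), radius 1/45; s4: center (-1/2, 0), radius 1/6; s5: center (1/2, 1/2), radius 1/42

The first composite normalizes to s1: center (11/20, 11/20), radius 1/45; s2: center (0, -1/2), radius 1/42; s3: center (11/20, 1/2), radius 1/45; s4: center (0, -4/7), radius 1/56; s5: center (1/2, 11/20), radius 1/50
The second composite normalizes to s1: center (1/2, 5/12), radius 1/30; s2: center (-1/2, 2/5), radius 1/50; s3: center (-3/5, 1/2), radius 1/45; s4: center (-1/2, 0), radius 1/6; s5: center (1/2, 1/2), radius 1/42
They disagree, so not equal.


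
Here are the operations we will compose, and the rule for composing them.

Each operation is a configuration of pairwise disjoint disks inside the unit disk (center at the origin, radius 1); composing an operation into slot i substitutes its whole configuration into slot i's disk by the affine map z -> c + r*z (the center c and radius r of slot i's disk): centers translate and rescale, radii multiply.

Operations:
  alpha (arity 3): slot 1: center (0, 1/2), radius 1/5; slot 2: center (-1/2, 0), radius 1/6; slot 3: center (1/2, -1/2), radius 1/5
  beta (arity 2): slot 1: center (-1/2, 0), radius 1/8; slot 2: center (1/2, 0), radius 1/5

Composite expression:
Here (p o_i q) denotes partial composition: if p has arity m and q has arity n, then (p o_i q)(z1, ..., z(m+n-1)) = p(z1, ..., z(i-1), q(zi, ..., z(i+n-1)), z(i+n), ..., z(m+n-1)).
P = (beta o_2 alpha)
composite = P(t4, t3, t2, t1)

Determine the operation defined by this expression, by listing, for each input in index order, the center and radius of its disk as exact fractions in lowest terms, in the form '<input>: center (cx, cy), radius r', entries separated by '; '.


Affine substitution under beta: radii multiply and t-centers shift.
t4 passes through 1 substitution, ending at center (-1/2, 0), radius 1/8
t3 passes through 2 substitutions, ending at center (1/2, 1/10), radius 1/25
t2 passes through 2 substitutions, ending at center (2/5, 0), radius 1/30
t1 passes through 2 substitutions, ending at center (3/5, -1/10), radius 1/25

t1: center (3/5, -1/10), radius 1/25; t2: center (2/5, 0), radius 1/30; t3: center (1/2, 1/10), radius 1/25; t4: center (-1/2, 0), radius 1/8


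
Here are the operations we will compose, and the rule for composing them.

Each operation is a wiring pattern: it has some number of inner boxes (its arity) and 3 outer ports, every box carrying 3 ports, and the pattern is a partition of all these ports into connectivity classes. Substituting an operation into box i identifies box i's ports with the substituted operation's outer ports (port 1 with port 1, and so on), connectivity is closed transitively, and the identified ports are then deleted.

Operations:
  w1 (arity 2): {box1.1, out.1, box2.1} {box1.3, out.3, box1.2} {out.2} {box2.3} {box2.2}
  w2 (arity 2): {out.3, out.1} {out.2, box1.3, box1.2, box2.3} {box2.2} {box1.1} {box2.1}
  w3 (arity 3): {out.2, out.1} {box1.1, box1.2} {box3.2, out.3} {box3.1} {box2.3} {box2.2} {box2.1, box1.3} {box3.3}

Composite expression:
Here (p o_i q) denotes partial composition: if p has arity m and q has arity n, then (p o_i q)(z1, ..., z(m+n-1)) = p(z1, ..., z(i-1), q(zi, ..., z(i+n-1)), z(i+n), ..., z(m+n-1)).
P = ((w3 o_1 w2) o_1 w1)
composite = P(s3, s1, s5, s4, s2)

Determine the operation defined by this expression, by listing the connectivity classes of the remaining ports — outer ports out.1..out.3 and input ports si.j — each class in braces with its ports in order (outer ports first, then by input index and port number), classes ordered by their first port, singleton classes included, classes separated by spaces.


{out.1, out.2} {out.3, s2.2} {s1.1, s3.1} {s1.2} {s1.3} {s2.1} {s2.3} {s3.2, s3.3, s4.1, s5.3} {s4.2} {s4.3} {s5.1} {s5.2}

After gluing at w3, chains via deleted ports link the s-ports.
stage w1: inputs (s3, s1), connectivity {out.1, s1.1, s3.1} {out.2} {out.3, s3.2, s3.3} {s1.2} {s1.3}, out.j its boundary
stage w2: inputs (s3, s1, s5), connectivity {out.1, out.3} {out.2, s3.2, s3.3, s5.3} {s1.1, s3.1} {s1.2} {s1.3} {s5.1} {s5.2}, out.j its boundary
stage w3: inputs (s3, s1, s5, s4, s2), connectivity {out.1, out.2} {out.3, s2.2} {s1.1, s3.1} {s1.2} {s1.3} {s2.1} {s2.3} {s3.2, s3.3, s4.1, s5.3} {s4.2} {s4.3} {s5.1} {s5.2}, out.j its boundary


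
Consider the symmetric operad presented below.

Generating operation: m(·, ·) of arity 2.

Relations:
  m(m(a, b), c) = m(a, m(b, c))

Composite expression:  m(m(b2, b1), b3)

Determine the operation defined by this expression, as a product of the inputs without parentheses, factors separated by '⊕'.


b2 ⊕ b1 ⊕ b3

All parenthesizations of m agree; list the b-inputs left to right.
m(b2, b1) reduces to b2 ⊕ b1
m(m(b2, b1), b3) reduces to b2 ⊕ b1 ⊕ b3


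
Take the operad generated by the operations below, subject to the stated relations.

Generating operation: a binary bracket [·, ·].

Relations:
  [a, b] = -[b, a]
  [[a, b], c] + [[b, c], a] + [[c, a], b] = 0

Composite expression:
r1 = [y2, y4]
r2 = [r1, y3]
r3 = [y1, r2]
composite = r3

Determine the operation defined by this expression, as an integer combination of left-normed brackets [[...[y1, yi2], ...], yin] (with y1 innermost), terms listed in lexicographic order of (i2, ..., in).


[[[y1, y2], y4], y3] - [[[y1, y3], y2], y4] + [[[y1, y3], y4], y2] - [[[y1, y4], y2], y3]


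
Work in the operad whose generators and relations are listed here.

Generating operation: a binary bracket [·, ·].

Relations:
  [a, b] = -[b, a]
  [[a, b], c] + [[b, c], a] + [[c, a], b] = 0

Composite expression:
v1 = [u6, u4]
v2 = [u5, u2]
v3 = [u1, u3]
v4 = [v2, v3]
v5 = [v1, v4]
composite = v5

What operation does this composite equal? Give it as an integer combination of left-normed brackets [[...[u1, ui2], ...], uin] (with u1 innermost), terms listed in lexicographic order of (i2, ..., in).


[[[[[u1, u3], u2], u5], u4], u6] - [[[[[u1, u3], u2], u5], u6], u4] - [[[[[u1, u3], u5], u2], u4], u6] + [[[[[u1, u3], u5], u2], u6], u4]


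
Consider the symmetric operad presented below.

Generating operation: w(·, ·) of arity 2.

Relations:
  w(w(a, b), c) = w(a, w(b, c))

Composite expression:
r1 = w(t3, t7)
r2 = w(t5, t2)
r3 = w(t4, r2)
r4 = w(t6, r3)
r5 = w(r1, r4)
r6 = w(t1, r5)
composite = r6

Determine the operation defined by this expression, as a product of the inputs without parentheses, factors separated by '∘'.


t1 ∘ t3 ∘ t7 ∘ t6 ∘ t4 ∘ t5 ∘ t2


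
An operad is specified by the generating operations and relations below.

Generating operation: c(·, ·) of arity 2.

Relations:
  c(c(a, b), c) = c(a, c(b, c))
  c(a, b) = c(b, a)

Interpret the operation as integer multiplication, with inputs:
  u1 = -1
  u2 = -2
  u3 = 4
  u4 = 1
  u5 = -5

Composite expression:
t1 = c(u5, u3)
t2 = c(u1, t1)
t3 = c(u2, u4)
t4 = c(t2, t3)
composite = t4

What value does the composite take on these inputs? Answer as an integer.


-40

c(u5, u3) = -20
c(u1, c(u5, u3)) = 20
c(u2, u4) = -2
c(c(u1, c(u5, u3)), c(u2, u4)) = -40


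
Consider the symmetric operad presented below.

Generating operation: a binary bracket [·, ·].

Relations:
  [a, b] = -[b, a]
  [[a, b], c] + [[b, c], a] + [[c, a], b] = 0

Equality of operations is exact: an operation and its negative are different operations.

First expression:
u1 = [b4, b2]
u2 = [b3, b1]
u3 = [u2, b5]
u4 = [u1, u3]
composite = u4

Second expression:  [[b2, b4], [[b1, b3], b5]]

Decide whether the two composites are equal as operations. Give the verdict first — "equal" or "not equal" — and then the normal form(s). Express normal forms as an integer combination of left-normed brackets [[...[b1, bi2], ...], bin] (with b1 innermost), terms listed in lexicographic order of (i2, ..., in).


equal; both compose to -[[[[b1, b3], b5], b2], b4] + [[[[b1, b3], b5], b4], b2]

The first expression reduces to -[[[[b1, b3], b5], b2], b4] + [[[[b1, b3], b5], b4], b2]
The second expression reduces to -[[[[b1, b3], b5], b2], b4] + [[[[b1, b3], b5], b4], b2]
Both agree, so they are equal.


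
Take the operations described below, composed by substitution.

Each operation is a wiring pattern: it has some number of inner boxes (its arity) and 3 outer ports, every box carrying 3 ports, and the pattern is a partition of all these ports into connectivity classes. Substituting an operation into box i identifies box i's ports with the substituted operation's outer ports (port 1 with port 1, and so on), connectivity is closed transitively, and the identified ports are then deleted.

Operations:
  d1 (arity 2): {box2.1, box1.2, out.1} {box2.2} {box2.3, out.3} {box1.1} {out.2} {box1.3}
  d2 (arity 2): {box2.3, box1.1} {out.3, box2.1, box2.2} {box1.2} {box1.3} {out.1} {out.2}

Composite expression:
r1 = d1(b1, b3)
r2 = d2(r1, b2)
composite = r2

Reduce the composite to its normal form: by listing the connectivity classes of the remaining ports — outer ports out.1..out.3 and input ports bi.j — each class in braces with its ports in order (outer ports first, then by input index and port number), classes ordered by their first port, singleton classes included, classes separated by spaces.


{out.1} {out.2} {out.3, b2.1, b2.2} {b1.1} {b1.2, b2.3, b3.1} {b1.3} {b3.2} {b3.3}

Substituting into d2 glues patterns; closure does the rest.
d1 over (b1, b3) gives {out.1, b1.2, b3.1} {out.2} {out.3, b3.3} {b1.1} {b1.3} {b3.2}, out.j being that stage's outer ports
d2 over (b1, b3, b2) gives {out.1} {out.2} {out.3, b2.1, b2.2} {b1.1} {b1.2, b2.3, b3.1} {b1.3} {b3.2} {b3.3}, out.j being that stage's outer ports


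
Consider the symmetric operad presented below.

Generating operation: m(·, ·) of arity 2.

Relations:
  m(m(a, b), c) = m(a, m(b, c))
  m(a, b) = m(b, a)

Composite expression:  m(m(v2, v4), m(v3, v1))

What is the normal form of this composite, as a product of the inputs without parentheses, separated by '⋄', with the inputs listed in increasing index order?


v1 ⋄ v2 ⋄ v3 ⋄ v4

Reordering under m is free, so list the v-inputs canonically.
m(v2, v4) spells out as v2 ⋄ v4
m(v3, v1) spells out as v3 ⋄ v1
m(m(v2, v4), m(v3, v1)) spells out as v2 ⋄ v4 ⋄ v3 ⋄ v1
putting the inputs in ascending order: v1 ⋄ v2 ⋄ v3 ⋄ v4


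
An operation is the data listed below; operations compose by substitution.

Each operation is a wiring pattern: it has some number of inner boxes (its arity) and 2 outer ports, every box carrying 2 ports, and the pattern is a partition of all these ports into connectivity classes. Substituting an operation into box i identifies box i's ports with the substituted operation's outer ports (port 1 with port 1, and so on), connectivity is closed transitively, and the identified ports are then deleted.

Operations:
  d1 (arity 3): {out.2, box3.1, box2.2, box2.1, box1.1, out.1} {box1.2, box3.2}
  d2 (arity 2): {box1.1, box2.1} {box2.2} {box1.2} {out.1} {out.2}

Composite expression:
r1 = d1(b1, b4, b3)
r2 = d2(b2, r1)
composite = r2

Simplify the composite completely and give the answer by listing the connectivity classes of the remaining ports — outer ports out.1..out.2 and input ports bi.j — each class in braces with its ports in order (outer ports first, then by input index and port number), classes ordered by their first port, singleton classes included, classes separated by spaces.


Connectivity passes through glued d2-boundaries; trace each wire chain.
the subtree at d1 composes to {out.1, out.2, b1.1, b3.1, b4.1, b4.2} {b1.2, b3.2} on (b1, b4, b3); out.j = own outer ports
the subtree at d2 composes to {out.1} {out.2} {b1.1, b2.1, b3.1, b4.1, b4.2} {b1.2, b3.2} {b2.2} on (b2, b1, b4, b3); out.j = own outer ports

{out.1} {out.2} {b1.1, b2.1, b3.1, b4.1, b4.2} {b1.2, b3.2} {b2.2}


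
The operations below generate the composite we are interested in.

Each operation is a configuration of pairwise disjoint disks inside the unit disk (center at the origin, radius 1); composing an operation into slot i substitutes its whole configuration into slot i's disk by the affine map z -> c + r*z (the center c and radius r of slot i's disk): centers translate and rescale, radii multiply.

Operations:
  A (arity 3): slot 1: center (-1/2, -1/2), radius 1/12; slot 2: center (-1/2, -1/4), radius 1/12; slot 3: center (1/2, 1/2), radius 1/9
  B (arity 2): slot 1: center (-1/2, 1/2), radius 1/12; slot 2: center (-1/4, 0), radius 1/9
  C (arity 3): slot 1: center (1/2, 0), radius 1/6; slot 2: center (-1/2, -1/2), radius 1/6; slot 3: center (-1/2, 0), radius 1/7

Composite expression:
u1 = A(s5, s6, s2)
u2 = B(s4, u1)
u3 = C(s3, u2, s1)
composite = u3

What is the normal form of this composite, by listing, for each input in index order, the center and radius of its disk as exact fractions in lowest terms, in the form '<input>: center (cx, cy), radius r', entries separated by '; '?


s1: center (-1/2, 0), radius 1/7; s2: center (-115/216, -53/108), radius 1/486; s3: center (1/2, 0), radius 1/6; s4: center (-7/12, -5/12), radius 1/72; s5: center (-119/216, -55/108), radius 1/648; s6: center (-119/216, -109/216), radius 1/648

Only the slot chain above each s matters under C; compose those maps.
tracing s3 down its 1-map path: center (1/2, 0), radius 1/6
tracing s4 down its 2-map path: center (-7/12, -5/12), radius 1/72
tracing s5 down its 3-map path: center (-119/216, -55/108), radius 1/648
tracing s6 down its 3-map path: center (-119/216, -109/216), radius 1/648
tracing s2 down its 3-map path: center (-115/216, -53/108), radius 1/486
tracing s1 down its 1-map path: center (-1/2, 0), radius 1/7
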